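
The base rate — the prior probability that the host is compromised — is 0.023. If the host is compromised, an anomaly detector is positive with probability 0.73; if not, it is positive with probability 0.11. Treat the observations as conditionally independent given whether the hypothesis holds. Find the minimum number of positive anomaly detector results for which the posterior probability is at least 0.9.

4

Prior odds: 0.023 ÷ 0.977 = 23/977.
Likelihood ratio of a positive = 0.73/0.11 = 73/11.
Target odds: 0.9 ÷ 0.1 = 9.
Require (73/11)ⁿ ≥ 9 ÷ (23/977) = 8793/23.
(73/11)³ = 389017/1331 falls short of 8793/23 but (73/11)⁴ = 28398241/14641 reaches it, so n = 4.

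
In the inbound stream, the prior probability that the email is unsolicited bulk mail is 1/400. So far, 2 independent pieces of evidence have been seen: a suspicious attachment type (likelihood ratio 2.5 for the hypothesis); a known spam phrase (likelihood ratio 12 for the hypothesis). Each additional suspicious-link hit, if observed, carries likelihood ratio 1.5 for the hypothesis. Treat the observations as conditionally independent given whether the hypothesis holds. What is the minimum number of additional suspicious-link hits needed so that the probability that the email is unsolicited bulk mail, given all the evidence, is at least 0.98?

Prior odds = 0.0025/0.9975 = 1/399.
Combined Bayes factor of the evidence already in hand = 2.5 × 12 = 30.
Odds after that evidence = (1/399) × 30 = 10/133.
Target odds = 0.98/0.02 = 49.
Need 1.5ⁿ ≥ 49 ÷ (10/133) = 651.7.
1.5¹⁵ = 14348907/32768 falls short of 651.7 but 1.5¹⁶ = 43046721/65536 reaches it, so n = 16.

16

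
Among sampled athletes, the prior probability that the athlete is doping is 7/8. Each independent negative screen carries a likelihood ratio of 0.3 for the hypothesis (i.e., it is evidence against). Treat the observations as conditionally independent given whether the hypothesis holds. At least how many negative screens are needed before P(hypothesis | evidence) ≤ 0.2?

Prior odds = 0.875/0.125 = 7.
Likelihood ratio per negative screen = 0.3.
Target odds: 0.2 ÷ 0.8 = 0.25.
Need 7 × 0.3ⁿ ≤ 0.25, i.e. 0.3ⁿ ≤ 1/28.
0.3² = 0.09 is still above 1/28 but 0.3³ = 0.027 is at or below it, so n = 3.

3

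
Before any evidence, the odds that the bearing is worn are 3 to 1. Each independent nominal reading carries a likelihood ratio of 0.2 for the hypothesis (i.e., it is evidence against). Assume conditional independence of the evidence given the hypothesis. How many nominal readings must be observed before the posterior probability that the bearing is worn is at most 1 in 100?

Prior odds = 3.
Likelihood ratio per nominal reading = 0.2.
Target posterior odds = 0.01/0.99 = 1/99.
Require 0.2ⁿ ≤ 1/99 ÷ 3 = 1/297.
0.2³ = 0.008 is still above 1/297 but 0.2⁴ = 0.0016 is at or below it, so n = 4.

4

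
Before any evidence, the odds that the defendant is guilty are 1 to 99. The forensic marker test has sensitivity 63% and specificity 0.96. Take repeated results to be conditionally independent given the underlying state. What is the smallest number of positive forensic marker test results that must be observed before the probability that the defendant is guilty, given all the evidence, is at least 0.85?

Prior odds = 1/99.
False-positive rate = 1 − 0.96 = 0.04; likelihood ratio of a positive = 0.63/0.04 = 15.75.
Target posterior odds = 0.85/0.15 = 17/3.
Need (1/99) × 15.75ⁿ ≥ 17/3, i.e. 15.75ⁿ ≥ 561.
15.75² = 248.0625 falls short of 561 but 15.75³ = 3906.984375 reaches it, so n = 3.

3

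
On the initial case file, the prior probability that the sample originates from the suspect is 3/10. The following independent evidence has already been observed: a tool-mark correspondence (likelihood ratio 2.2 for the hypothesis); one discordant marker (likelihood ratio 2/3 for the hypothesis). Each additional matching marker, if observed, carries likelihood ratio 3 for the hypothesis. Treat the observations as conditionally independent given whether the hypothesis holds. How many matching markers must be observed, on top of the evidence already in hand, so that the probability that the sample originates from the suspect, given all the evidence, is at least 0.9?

Prior odds = 0.3/0.7 = 3/7.
Combined Bayes factor of the evidence already in hand = 2.2 × (2/3) = 22/15.
Odds after that evidence = (3/7) × 22/15 = 22/35.
Target odds = 0.9/0.1 = 9.
Need 3ⁿ ≥ 9 ÷ (22/35) = 315/22.
3² = 9 falls short of 315/22 but 3³ = 27 reaches it, so n = 3.

3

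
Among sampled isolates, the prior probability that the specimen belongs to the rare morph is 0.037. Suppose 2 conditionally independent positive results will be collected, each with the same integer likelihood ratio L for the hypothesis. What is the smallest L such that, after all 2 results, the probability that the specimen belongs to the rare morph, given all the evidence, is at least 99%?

51

Prior odds = 0.037/0.963 = 37/963.
Target odds = 0.99/0.01 = 99.
Need L² ≥ 99 ÷ (37/963) = 95337/37.
50² = 2500 < 95337/37 ≤ 2601 = 51², so L = 51.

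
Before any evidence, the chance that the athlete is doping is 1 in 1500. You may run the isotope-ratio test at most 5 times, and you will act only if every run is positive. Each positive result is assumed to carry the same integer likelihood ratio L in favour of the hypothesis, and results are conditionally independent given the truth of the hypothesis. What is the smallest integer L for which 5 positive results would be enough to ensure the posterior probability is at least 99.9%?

Prior odds = (1/1500)/(1499/1500) = 1/1499.
Target odds = 0.999/0.001 = 999.
Need L⁵ ≥ 999 ÷ (1/1499) = 1497501.
17⁵ = 1419857 < 1497501 ≤ 1889568 = 18⁵, so L = 18.

18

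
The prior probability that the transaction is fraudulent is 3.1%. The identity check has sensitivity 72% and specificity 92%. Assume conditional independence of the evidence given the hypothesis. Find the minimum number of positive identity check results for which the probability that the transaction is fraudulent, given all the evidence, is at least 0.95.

3

Prior odds: 0.031 ÷ 0.969 = 31/969.
False-positive rate = 1 − 0.92 = 0.08; likelihood ratio of a positive = 0.72/0.08 = 9.
Target posterior odds = 0.95/0.05 = 19.
Need (31/969) × 9ⁿ ≥ 19, i.e. 9ⁿ ≥ 18411/31.
9² = 81 falls short of 18411/31 but 9³ = 729 reaches it, so n = 3.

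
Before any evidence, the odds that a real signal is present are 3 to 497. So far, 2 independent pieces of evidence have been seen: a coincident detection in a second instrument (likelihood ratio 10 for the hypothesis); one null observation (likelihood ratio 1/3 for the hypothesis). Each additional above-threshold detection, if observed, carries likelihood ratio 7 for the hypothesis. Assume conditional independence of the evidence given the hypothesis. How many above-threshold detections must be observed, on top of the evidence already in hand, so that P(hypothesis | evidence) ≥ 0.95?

Prior odds = 3/497.
Combined Bayes factor of the evidence already in hand = 10 × (1/3) = 10/3.
Odds after that evidence = (3/497) × 10/3 = 10/497.
Target odds = 0.95/0.05 = 19.
Need 7ⁿ ≥ 19 ÷ (10/497) = 944.3.
7³ = 343 falls short of 944.3 but 7⁴ = 2401 reaches it, so n = 4.

4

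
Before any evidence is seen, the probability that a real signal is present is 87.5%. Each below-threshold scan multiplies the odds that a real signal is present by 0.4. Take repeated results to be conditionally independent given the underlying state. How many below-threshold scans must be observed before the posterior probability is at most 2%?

Prior odds = 0.875/0.125 = 7.
Likelihood ratio per below-threshold scan = 0.4.
Target posterior odds = 0.02/0.98 = 1/49.
Require 0.4ⁿ ≤ 1/49 ÷ 7 = 1/343.
0.4⁶ = 64/15625 is still above 1/343 but 0.4⁷ = 128/78125 is at or below it, so n = 7.

7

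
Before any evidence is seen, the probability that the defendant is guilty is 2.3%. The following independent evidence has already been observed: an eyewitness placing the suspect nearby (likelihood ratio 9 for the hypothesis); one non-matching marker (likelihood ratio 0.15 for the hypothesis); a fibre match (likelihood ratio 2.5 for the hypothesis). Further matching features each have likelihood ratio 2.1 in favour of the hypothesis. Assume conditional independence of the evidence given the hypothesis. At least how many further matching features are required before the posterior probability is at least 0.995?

Prior odds = 0.023/0.977 = 23/977.
Combined Bayes factor of the evidence already in hand = 9 × 0.15 × 2.5 = 3.375.
Odds after that evidence = (23/977) × 3.375 = 621/7816.
Target odds = 0.995/0.005 = 199.
Need 2.1ⁿ ≥ 199 ÷ (621/7816) = 1555384/621.
2.1¹⁰ ≈1667.99 falls short of 1555384/621 but 2.1¹¹ ≈3502.78 reaches it, so n = 11.

11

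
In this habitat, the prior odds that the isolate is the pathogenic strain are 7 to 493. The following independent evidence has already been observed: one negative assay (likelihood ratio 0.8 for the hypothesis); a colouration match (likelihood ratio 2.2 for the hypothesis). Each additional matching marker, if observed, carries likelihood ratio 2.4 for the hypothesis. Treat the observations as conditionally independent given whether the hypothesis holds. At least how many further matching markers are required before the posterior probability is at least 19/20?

Prior odds = 7/493.
Combined Bayes factor of the evidence already in hand = 0.8 × 2.2 = 1.76.
Odds after that evidence = (7/493) × 1.76 = 308/12325.
Target odds = 0.95/0.05 = 19.
Need 2.4ⁿ ≥ 19 ÷ (308/12325) = 234175/308.
2.4⁷ = 35831808/78125 falls short of 234175/308 but 2.4⁸ = 429981696/390625 reaches it, so n = 8.

8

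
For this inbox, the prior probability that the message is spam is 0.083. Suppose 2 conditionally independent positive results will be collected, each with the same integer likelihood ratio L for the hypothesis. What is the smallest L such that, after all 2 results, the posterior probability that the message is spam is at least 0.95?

Prior odds = 0.083/0.917 = 83/917.
Target odds = 0.95/0.05 = 19.
Need L² ≥ 19 ÷ (83/917) = 17423/83.
14² = 196 < 17423/83 ≤ 225 = 15², so L = 15.

15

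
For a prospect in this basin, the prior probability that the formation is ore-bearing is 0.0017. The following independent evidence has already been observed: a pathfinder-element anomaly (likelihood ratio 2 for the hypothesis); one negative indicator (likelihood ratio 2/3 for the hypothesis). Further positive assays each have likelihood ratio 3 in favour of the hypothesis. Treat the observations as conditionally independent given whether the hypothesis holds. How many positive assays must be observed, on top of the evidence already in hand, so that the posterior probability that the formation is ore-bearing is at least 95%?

9

Prior odds = 0.0017/0.9983 = 17/9983.
Combined Bayes factor of the evidence already in hand = 2 × (2/3) = 4/3.
Odds after that evidence = (17/9983) × 4/3 = 68/29949.
Target odds = 0.95/0.05 = 19.
Need 3ⁿ ≥ 19 ÷ (68/29949) = 569031/68.
3⁸ = 6561 falls short of 569031/68 but 3⁹ = 19683 reaches it, so n = 9.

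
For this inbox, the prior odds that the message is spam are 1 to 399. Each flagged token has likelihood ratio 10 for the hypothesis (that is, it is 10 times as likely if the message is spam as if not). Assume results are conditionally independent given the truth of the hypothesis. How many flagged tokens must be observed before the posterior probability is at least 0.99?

Prior odds = 1/399.
Likelihood ratio per flagged token = 10.
Target posterior odds = 0.99/0.01 = 99.
Need (1/399) × 10ⁿ ≥ 99, i.e. 10ⁿ ≥ 39501.
10⁴ = 10000 falls short of 39501 but 10⁵ = 100000 reaches it, so n = 5.

5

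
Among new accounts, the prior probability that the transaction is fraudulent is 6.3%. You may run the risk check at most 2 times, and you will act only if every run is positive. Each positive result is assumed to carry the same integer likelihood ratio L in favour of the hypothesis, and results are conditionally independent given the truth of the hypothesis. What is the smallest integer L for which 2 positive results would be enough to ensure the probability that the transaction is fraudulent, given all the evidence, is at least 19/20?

Prior odds = 0.063/0.937 = 63/937.
Target odds = 0.95/0.05 = 19.
Need L² ≥ 19 ÷ (63/937) = 17803/63.
16² = 256 < 17803/63 ≤ 289 = 17², so L = 17.

17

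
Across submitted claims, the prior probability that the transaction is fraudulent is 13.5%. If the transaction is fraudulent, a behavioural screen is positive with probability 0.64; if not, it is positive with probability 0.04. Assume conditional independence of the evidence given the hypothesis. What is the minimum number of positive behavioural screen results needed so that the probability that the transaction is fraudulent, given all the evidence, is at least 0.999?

4

Prior odds = 0.135/0.865 = 27/173.
Likelihood ratio of a positive = 0.64/0.04 = 16.
Target odds: 0.999 ÷ 0.001 = 999.
Require 16ⁿ ≥ 999 ÷ (27/173) = 6401.
16³ = 4096 falls short of 6401 but 16⁴ = 65536 reaches it, so n = 4.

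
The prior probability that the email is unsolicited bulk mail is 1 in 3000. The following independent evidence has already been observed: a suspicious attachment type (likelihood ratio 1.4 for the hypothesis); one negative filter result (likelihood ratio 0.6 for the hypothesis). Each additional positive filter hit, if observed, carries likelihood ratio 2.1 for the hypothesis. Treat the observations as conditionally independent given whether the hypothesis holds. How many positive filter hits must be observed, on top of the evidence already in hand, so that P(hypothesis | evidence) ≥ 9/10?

14

Prior odds = (1/3000)/(2999/3000) = 1/2999.
Combined Bayes factor of the evidence already in hand = 1.4 × 0.6 = 0.84.
Odds after that evidence = (1/2999) × 0.84 = 21/74975.
Target odds = 0.9/0.1 = 9.
Need 2.1ⁿ ≥ 9 ÷ (21/74975) = 224925/7.
2.1¹³ ≈15447.2 falls short of 224925/7 but 2.1¹⁴ ≈32439.2 reaches it, so n = 14.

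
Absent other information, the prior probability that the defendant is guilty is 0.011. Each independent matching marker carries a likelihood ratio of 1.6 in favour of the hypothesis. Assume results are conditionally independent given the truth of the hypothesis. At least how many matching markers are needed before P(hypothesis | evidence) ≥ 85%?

Prior odds = 0.011/0.989 = 11/989.
Likelihood ratio per matching marker = 1.6.
Target odds: 0.85 ÷ 0.15 = 17/3.
Need (11/989) × 1.6ⁿ ≥ 17/3, i.e. 1.6ⁿ ≥ 16813/33.
1.6¹³ ≈450.36 falls short of 16813/33 but 1.6¹⁴ ≈720.576 reaches it, so n = 14.

14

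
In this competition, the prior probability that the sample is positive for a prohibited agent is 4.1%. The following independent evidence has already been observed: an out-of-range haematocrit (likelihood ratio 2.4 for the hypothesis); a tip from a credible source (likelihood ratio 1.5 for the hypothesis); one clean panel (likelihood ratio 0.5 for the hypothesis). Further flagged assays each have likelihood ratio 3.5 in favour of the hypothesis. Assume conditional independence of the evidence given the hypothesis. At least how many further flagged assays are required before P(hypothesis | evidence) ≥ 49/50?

Prior odds = 0.041/0.959 = 41/959.
Combined Bayes factor of the evidence already in hand = 2.4 × 1.5 × 0.5 = 1.8.
Odds after that evidence = (41/959) × 1.8 = 369/4795.
Target odds = 0.98/0.02 = 49.
Need 3.5ⁿ ≥ 49 ÷ (369/4795) = 234955/369.
3.5⁵ = 525.21875 falls short of 234955/369 but 3.5⁶ = 1838.265625 reaches it, so n = 6.

6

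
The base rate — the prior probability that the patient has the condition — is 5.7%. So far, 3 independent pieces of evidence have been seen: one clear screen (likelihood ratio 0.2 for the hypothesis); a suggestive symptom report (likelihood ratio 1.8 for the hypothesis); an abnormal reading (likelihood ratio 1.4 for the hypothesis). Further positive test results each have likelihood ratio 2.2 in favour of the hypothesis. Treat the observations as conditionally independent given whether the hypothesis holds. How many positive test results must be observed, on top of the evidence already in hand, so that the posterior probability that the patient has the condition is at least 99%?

11

Prior odds = 0.057/0.943 = 57/943.
Combined Bayes factor of the evidence already in hand = 0.2 × 1.8 × 1.4 = 0.504.
Odds after that evidence = (57/943) × 0.504 = 3591/117875.
Target odds = 0.99/0.01 = 99.
Need 2.2ⁿ ≥ 99 ÷ (3591/117875) = 1296625/399.
2.2¹⁰ ≈2655.99 falls short of 1296625/399 but 2.2¹¹ ≈5843.18 reaches it, so n = 11.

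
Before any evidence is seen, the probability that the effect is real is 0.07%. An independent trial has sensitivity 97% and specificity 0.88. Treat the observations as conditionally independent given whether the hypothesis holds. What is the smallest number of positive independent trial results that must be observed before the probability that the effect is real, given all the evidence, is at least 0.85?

5

Prior odds = 0.0007/0.9993 = 7/9993.
False-positive rate = 1 − 0.88 = 0.12; likelihood ratio of a positive = 0.97/0.12 = 97/12.
Target posterior odds = 0.85/0.15 = 17/3.
Require (97/12)ⁿ ≥ 17/3 ÷ (7/9993) = 56627/7.
(97/12)⁴ = 88529281/20736 falls short of 56627/7 but (97/12)⁵ ≈34510.6 reaches it, so n = 5.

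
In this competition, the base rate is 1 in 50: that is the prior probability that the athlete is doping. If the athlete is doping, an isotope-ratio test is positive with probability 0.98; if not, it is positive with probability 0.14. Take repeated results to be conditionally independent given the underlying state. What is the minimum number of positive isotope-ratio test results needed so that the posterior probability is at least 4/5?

3

Prior odds: 0.02 ÷ 0.98 = 1/49.
Likelihood ratio of a positive = 0.98/0.14 = 7.
Target posterior odds = 0.8/0.2 = 4.
Require 7ⁿ ≥ 4 ÷ (1/49) = 196.
7² = 49 falls short of 196 but 7³ = 343 reaches it, so n = 3.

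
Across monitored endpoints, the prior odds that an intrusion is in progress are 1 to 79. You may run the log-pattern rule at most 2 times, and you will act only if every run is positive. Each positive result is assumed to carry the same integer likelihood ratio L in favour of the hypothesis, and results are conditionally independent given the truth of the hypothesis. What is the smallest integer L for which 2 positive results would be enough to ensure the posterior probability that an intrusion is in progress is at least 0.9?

27

Prior odds = 1/79.
Target odds = 0.9/0.1 = 9.
Need L² ≥ 9 ÷ (1/79) = 711.
26² = 676 < 711 ≤ 729 = 27², so L = 27.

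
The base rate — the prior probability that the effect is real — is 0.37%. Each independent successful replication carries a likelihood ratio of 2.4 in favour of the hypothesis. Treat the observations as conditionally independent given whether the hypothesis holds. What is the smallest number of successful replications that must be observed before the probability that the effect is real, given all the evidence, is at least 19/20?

Prior odds: 0.0037 ÷ 0.9963 = 37/9963.
Likelihood ratio per successful replication = 2.4.
Target odds: 0.95 ÷ 0.05 = 19.
Need (37/9963) × 2.4ⁿ ≥ 19, i.e. 2.4ⁿ ≥ 189297/37.
2.4⁹ ≈2641.81 falls short of 189297/37 but 2.4¹⁰ ≈6340.34 reaches it, so n = 10.

10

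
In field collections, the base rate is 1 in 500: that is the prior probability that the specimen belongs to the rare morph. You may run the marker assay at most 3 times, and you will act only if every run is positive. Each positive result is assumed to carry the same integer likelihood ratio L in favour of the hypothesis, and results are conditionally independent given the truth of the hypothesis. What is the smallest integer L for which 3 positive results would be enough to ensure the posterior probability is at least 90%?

Prior odds = 0.002/0.998 = 1/499.
Target odds = 0.9/0.1 = 9.
Need L³ ≥ 9 ÷ (1/499) = 4491.
16³ = 4096 < 4491 ≤ 4913 = 17³, so L = 17.

17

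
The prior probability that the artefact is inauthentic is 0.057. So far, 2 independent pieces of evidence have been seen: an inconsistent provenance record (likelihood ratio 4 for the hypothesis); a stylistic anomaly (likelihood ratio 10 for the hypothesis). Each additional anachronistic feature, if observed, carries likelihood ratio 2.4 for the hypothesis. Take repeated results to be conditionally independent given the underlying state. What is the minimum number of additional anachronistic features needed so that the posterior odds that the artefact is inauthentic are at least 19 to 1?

3

Prior odds = 0.057/0.943 = 57/943.
Combined Bayes factor of the evidence already in hand = 4 × 10 = 40.
Odds after that evidence = (57/943) × 40 = 2280/943.
Target odds = 19.
Need 2.4ⁿ ≥ 19 ÷ (2280/943) = 943/120.
2.4² = 5.76 falls short of 943/120 but 2.4³ = 13.824 reaches it, so n = 3.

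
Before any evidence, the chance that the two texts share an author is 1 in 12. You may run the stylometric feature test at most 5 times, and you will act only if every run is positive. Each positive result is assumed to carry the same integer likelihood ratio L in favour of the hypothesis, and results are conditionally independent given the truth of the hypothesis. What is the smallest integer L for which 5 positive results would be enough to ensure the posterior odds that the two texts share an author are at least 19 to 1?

Prior odds = (1/12)/(11/12) = 1/11.
Target odds = 19.
Need L⁵ ≥ 19 ÷ (1/11) = 209.
2⁵ = 32 < 209 ≤ 243 = 3⁵, so L = 3.

3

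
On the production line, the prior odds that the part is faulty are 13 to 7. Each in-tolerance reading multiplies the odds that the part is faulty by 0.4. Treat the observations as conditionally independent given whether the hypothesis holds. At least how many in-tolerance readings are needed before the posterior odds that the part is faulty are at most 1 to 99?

6

Prior odds = 13/7.
Likelihood ratio per in-tolerance reading = 0.4.
Target odds = 1/99.
Require 0.4ⁿ ≤ 1/99 ÷ (13/7) = 7/1287.
0.4⁵ = 0.01024 is still above 7/1287 but 0.4⁶ = 64/15625 is at or below it, so n = 6.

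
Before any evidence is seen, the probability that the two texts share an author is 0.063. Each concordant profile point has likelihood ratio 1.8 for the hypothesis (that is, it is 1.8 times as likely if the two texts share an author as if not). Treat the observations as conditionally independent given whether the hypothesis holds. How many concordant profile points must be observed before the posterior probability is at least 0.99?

Prior odds: 0.063 ÷ 0.937 = 63/937.
Likelihood ratio per concordant profile point = 1.8.
Target posterior odds = 0.99/0.01 = 99.
Need (63/937) × 1.8ⁿ ≥ 99, i.e. 1.8ⁿ ≥ 10307/7.
1.8¹² ≈1156.83 falls short of 10307/7 but 1.8¹³ ≈2082.3 reaches it, so n = 13.

13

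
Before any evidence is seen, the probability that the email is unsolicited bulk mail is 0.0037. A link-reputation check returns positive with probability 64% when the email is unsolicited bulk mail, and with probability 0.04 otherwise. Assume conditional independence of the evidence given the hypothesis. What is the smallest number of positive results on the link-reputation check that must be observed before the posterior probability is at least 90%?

Prior odds: 0.0037 ÷ 0.9963 = 37/9963.
Likelihood ratio of a positive result = 0.64/0.04 = 16.
Target odds: 0.9 ÷ 0.1 = 9.
Need (37/9963) × 16ⁿ ≥ 9, i.e. 16ⁿ ≥ 89667/37.
16² = 256 falls short of 89667/37 but 16³ = 4096 reaches it, so n = 3.

3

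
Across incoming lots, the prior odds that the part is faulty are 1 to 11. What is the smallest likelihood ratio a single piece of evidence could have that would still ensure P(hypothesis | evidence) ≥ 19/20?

Prior odds = 1/11.
Target odds = 0.95/0.05 = 19.
Required Bayes factor = 19 ÷ (1/11) = 209.

209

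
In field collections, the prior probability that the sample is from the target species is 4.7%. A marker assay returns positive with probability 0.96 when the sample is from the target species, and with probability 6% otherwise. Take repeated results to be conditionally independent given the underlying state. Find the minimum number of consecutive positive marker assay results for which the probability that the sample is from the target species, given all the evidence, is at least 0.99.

3

Prior odds: 0.047 ÷ 0.953 = 47/953.
Likelihood ratio of a positive result = 0.96/0.06 = 16.
Target odds: 0.99 ÷ 0.01 = 99.
Need (47/953) × 16ⁿ ≥ 99, i.e. 16ⁿ ≥ 94347/47.
16² = 256 falls short of 94347/47 but 16³ = 4096 reaches it, so n = 3.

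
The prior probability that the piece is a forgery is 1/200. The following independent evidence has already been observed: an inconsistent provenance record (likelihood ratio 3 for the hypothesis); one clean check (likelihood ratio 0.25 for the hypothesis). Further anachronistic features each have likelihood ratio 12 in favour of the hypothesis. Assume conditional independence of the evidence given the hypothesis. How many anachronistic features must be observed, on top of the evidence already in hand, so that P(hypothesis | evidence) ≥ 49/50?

4

Prior odds = 0.005/0.995 = 1/199.
Combined Bayes factor of the evidence already in hand = 3 × 0.25 = 0.75.
Odds after that evidence = (1/199) × 0.75 = 3/796.
Target odds = 0.98/0.02 = 49.
Need 12ⁿ ≥ 49 ÷ (3/796) = 39004/3.
12³ = 1728 falls short of 39004/3 but 12⁴ = 20736 reaches it, so n = 4.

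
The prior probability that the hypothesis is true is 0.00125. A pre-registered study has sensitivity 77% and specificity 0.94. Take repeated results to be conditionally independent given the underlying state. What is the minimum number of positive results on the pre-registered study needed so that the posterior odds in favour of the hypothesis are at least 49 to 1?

5

Prior odds = 0.00125/0.99875 = 1/799.
False-positive rate = 1 − 0.94 = 0.06; likelihood ratio of a positive = 0.77/0.06 = 77/6.
Target odds = 49.
Need (1/799) × (77/6)ⁿ ≥ 49, i.e. (77/6)ⁿ ≥ 39151.
(77/6)⁴ = 35153041/1296 falls short of 39151 but (77/6)⁵ ≈348095 reaches it, so n = 5.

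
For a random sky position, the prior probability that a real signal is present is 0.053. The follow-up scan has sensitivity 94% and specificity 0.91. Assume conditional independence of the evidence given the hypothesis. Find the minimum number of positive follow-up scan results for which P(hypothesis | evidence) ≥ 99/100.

4

Prior odds = 0.053/0.947 = 53/947.
False-positive rate = 1 − 0.91 = 0.09; likelihood ratio of a positive = 0.94/0.09 = 94/9.
Target posterior odds = 0.99/0.01 = 99.
Require (94/9)ⁿ ≥ 99 ÷ (53/947) = 93753/53.
(94/9)³ = 830584/729 falls short of 93753/53 but (94/9)⁴ = 78074896/6561 reaches it, so n = 4.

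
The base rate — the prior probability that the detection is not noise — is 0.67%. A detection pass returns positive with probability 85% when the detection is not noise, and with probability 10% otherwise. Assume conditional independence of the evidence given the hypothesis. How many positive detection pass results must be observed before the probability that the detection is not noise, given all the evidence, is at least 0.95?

Prior odds: 0.0067 ÷ 0.9933 = 67/9933.
Likelihood ratio of a positive result = 0.85/0.1 = 8.5.
Target posterior odds = 0.95/0.05 = 19.
Require 8.5ⁿ ≥ 19 ÷ (67/9933) = 188727/67.
8.5³ = 614.125 falls short of 188727/67 but 8.5⁴ = 5220.0625 reaches it, so n = 4.

4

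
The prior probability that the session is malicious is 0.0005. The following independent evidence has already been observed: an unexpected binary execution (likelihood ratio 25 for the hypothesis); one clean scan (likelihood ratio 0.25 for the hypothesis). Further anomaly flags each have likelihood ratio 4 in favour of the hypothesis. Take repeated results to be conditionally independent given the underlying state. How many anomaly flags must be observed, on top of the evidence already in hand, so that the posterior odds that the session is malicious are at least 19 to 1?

7

Prior odds = 0.0005/0.9995 = 1/1999.
Combined Bayes factor of the evidence already in hand = 25 × 0.25 = 6.25.
Odds after that evidence = (1/1999) × 6.25 = 25/7996.
Target odds = 19.
Need 4ⁿ ≥ 19 ÷ (25/7996) = 6076.96.
4⁶ = 4096 falls short of 6076.96 but 4⁷ = 16384 reaches it, so n = 7.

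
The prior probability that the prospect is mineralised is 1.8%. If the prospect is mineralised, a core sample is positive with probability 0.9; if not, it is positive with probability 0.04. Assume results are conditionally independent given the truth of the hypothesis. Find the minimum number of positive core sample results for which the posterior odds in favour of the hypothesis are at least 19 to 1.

Prior odds = 0.018/0.982 = 9/491.
Likelihood ratio of a positive = 0.9/0.04 = 22.5.
Target odds = 19.
Require 22.5ⁿ ≥ 19 ÷ (9/491) = 9329/9.
22.5² = 506.25 falls short of 9329/9 but 22.5³ = 11390.625 reaches it, so n = 3.

3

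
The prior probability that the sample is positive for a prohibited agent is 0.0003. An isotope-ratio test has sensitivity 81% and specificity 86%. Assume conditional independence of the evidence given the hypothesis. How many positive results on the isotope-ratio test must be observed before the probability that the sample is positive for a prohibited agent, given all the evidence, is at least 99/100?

Prior odds: 0.0003 ÷ 0.9997 = 3/9997.
False-positive rate = 1 − 0.86 = 0.14; likelihood ratio of a positive = 0.81/0.14 = 81/14.
Target odds: 0.99 ÷ 0.01 = 99.
Need (3/9997) × (81/14)ⁿ ≥ 99, i.e. (81/14)ⁿ ≥ 329901.
(81/14)⁷ ≈217020 falls short of 329901 but (81/14)⁸ ≈1.25561e+06 reaches it, so n = 8.

8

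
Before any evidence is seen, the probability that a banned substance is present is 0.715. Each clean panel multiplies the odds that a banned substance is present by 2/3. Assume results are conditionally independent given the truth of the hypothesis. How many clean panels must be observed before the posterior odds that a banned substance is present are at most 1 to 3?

5

Prior odds: 0.715 ÷ 0.285 = 143/57.
Likelihood ratio per clean panel = 2/3.
Target odds = 1/3.
Need (143/57) × (2/3)ⁿ ≤ 1/3, i.e. (2/3)ⁿ ≤ 19/143.
(2/3)⁴ = 16/81 is still above 19/143 but (2/3)⁵ = 32/243 is at or below it, so n = 5.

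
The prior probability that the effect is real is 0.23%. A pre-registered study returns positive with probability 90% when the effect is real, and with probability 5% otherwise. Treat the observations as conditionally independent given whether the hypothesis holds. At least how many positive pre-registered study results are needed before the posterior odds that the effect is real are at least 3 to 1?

Prior odds: 0.0023 ÷ 0.9977 = 23/9977.
Likelihood ratio of a positive result = 0.9/0.05 = 18.
Target odds = 3.
Need (23/9977) × 18ⁿ ≥ 3, i.e. 18ⁿ ≥ 29931/23.
18² = 324 falls short of 29931/23 but 18³ = 5832 reaches it, so n = 3.

3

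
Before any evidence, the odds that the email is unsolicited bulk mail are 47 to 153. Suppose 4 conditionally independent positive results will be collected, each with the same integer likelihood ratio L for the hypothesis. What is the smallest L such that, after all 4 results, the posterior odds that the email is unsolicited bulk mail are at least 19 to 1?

3

Prior odds = 47/153.
Target odds = 19.
Need L⁴ ≥ 19 ÷ (47/153) = 2907/47.
2⁴ = 16 < 2907/47 ≤ 81 = 3⁴, so L = 3.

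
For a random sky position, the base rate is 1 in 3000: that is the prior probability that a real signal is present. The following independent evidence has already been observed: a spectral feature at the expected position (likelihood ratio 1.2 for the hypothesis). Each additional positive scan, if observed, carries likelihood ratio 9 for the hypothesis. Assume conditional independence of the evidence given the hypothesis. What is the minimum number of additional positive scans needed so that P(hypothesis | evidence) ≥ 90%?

5

Prior odds = (1/3000)/(2999/3000) = 1/2999.
Bayes factor of the evidence already in hand = 1.2.
Odds after that evidence = (1/2999) × 1.2 = 6/14995.
Target odds = 0.9/0.1 = 9.
Need 9ⁿ ≥ 9 ÷ (6/14995) = 22492.5.
9⁴ = 6561 falls short of 22492.5 but 9⁵ = 59049 reaches it, so n = 5.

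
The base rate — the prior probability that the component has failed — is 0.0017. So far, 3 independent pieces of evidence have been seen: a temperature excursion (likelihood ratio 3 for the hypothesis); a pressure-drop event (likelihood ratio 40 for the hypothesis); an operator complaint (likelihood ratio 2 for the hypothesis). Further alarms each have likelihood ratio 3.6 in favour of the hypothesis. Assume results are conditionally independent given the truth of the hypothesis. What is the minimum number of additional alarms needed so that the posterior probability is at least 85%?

3

Prior odds = 0.0017/0.9983 = 17/9983.
Combined Bayes factor of the evidence already in hand = 3 × 40 × 2 = 240.
Odds after that evidence = (17/9983) × 240 = 4080/9983.
Target odds = 0.85/0.15 = 17/3.
Need 3.6ⁿ ≥ 17/3 ÷ (4080/9983) = 9983/720.
3.6² = 12.96 falls short of 9983/720 but 3.6³ = 46.656 reaches it, so n = 3.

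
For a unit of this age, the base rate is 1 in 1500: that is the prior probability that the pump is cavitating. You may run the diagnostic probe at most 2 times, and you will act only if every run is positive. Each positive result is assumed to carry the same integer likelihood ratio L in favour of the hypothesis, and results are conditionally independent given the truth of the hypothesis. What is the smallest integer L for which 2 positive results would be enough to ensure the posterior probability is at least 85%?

93

Prior odds = (1/1500)/(1499/1500) = 1/1499.
Target odds = 0.85/0.15 = 17/3.
Need L² ≥ 17/3 ÷ (1/1499) = 25483/3.
92² = 8464 < 25483/3 ≤ 8649 = 93², so L = 93.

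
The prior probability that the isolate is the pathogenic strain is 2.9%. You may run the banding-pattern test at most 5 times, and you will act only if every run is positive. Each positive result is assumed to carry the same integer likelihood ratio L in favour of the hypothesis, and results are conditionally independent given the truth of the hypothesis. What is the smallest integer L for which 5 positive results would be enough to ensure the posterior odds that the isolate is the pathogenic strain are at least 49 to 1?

5

Prior odds = 0.029/0.971 = 29/971.
Target odds = 49.
Need L⁵ ≥ 49 ÷ (29/971) = 47579/29.
4⁵ = 1024 < 47579/29 ≤ 3125 = 5⁵, so L = 5.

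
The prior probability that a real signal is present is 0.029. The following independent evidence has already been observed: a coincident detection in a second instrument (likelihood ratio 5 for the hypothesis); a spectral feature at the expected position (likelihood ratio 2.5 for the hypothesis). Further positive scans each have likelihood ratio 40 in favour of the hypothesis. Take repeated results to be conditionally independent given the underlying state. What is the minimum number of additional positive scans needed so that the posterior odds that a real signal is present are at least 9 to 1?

Prior odds = 0.029/0.971 = 29/971.
Combined Bayes factor of the evidence already in hand = 5 × 2.5 = 12.5.
Odds after that evidence = (29/971) × 12.5 = 725/1942.
Target odds = 9.
Need 40ⁿ ≥ 9 ÷ (725/1942) = 17478/725.
40¹ = 40, which meets the required 17478/725; so n = 1.

1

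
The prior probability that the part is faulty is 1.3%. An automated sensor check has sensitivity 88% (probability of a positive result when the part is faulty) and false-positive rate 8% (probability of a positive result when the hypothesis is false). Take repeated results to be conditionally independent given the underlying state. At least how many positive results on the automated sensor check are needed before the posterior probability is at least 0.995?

5

Prior odds: 0.013 ÷ 0.987 = 13/987.
Likelihood ratio of a positive result = 0.88/0.08 = 11.
Target odds: 0.995 ÷ 0.005 = 199.
Require 11ⁿ ≥ 199 ÷ (13/987) = 196413/13.
11⁴ = 14641 falls short of 196413/13 but 11⁵ = 161051 reaches it, so n = 5.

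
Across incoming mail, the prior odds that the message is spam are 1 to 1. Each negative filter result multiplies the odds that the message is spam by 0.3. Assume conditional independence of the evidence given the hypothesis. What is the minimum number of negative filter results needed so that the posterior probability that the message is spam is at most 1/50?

Prior odds = 1.
Likelihood ratio per negative filter result = 0.3.
Target posterior odds = 0.02/0.98 = 1/49.
Require 0.3ⁿ ≤ 1/49 ÷ 1 = 1/49.
0.3³ = 0.027 is still above 1/49 but 0.3⁴ = 0.0081 is at or below it, so n = 4.

4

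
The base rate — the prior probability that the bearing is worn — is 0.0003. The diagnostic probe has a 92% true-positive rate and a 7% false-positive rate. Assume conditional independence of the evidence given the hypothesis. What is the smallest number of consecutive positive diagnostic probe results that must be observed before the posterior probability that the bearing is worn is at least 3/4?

Prior odds: 0.0003 ÷ 0.9997 = 3/9997.
Likelihood ratio of a positive result = 0.92/0.07 = 92/7.
Target posterior odds = 0.75/0.25 = 3.
Need (3/9997) × (92/7)ⁿ ≥ 3, i.e. (92/7)ⁿ ≥ 9997.
(92/7)³ = 778688/343 falls short of 9997 but (92/7)⁴ = 71639296/2401 reaches it, so n = 4.

4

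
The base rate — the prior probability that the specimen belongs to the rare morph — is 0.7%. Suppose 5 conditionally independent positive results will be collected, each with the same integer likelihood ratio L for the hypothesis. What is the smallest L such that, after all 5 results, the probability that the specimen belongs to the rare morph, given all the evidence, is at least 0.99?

7

Prior odds = 0.007/0.993 = 7/993.
Target odds = 0.99/0.01 = 99.
Need L⁵ ≥ 99 ÷ (7/993) = 98307/7.
6⁵ = 7776 < 98307/7 ≤ 16807 = 7⁵, so L = 7.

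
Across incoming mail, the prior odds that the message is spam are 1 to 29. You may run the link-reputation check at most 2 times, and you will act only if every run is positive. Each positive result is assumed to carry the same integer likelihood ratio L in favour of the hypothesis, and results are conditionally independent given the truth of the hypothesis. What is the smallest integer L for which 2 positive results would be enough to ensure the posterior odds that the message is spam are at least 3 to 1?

Prior odds = 1/29.
Target odds = 3.
Need L² ≥ 3 ÷ (1/29) = 87.
9² = 81 < 87 ≤ 100 = 10², so L = 10.

10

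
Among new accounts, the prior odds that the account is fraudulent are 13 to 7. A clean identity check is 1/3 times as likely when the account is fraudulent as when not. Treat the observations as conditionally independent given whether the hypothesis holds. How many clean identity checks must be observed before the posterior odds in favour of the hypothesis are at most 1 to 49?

Prior odds = 13/7.
Likelihood ratio per clean identity check = 1/3.
Target odds = 1/49.
Need (13/7) × (1/3)ⁿ ≤ 1/49, i.e. (1/3)ⁿ ≤ 1/91.
(1/3)⁴ = 1/81 is still above 1/91 but (1/3)⁵ = 1/243 is at or below it, so n = 5.

5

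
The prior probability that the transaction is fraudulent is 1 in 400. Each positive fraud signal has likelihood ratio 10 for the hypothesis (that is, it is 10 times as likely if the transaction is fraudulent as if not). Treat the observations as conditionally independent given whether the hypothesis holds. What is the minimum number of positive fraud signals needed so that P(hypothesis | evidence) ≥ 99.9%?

6

Prior odds: 0.0025 ÷ 0.9975 = 1/399.
Likelihood ratio per positive fraud signal = 10.
Target odds: 0.999 ÷ 0.001 = 999.
Need (1/399) × 10ⁿ ≥ 999, i.e. 10ⁿ ≥ 398601.
10⁵ = 100000 falls short of 398601 but 10⁶ = 1000000 reaches it, so n = 6.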